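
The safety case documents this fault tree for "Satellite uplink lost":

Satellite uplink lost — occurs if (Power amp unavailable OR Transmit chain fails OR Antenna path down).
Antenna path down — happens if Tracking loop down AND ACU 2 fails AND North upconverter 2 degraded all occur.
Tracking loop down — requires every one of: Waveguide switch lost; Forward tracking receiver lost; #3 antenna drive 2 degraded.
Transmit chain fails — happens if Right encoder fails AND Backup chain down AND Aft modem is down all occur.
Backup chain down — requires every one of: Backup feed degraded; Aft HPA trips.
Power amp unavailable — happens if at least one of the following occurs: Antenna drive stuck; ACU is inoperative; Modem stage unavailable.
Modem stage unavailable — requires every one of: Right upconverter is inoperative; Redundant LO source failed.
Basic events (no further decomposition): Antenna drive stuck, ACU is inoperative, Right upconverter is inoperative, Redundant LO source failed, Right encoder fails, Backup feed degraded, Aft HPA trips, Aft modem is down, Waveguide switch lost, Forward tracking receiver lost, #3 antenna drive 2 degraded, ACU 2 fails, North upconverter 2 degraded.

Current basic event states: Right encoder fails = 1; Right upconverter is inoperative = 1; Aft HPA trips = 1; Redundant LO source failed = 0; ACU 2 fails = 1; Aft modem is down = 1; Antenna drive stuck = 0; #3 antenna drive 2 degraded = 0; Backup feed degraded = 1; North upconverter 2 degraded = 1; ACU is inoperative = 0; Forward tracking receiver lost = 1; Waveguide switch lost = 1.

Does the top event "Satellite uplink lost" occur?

Modem stage unavailable [AND]: Right upconverter is inoperative=occurs, Redundant LO source failed=not → not all inputs occur → does not occur.
Power amp unavailable [OR]: Antenna drive stuck=not, ACU is inoperative=not, Modem stage unavailable=not → no input occurs → does not occur.
Backup chain down [AND]: Backup feed degraded=occurs, Aft HPA trips=occurs → all inputs occur → occurs.
Transmit chain fails [AND]: Right encoder fails=occurs, Backup chain down=occurs, Aft modem is down=occurs → all inputs occur → occurs.
Tracking loop down [AND]: Waveguide switch lost=occurs, Forward tracking receiver lost=occurs, #3 antenna drive 2 degraded=not → not all inputs occur → does not occur.
Antenna path down [AND]: Tracking loop down=not, ACU 2 fails=occurs, North upconverter 2 degraded=occurs → not all inputs occur → does not occur.
Satellite uplink lost [OR]: Power amp unavailable=not, Transmit chain fails=occurs, Antenna path down=not → at least one input occurs → occurs.

Yes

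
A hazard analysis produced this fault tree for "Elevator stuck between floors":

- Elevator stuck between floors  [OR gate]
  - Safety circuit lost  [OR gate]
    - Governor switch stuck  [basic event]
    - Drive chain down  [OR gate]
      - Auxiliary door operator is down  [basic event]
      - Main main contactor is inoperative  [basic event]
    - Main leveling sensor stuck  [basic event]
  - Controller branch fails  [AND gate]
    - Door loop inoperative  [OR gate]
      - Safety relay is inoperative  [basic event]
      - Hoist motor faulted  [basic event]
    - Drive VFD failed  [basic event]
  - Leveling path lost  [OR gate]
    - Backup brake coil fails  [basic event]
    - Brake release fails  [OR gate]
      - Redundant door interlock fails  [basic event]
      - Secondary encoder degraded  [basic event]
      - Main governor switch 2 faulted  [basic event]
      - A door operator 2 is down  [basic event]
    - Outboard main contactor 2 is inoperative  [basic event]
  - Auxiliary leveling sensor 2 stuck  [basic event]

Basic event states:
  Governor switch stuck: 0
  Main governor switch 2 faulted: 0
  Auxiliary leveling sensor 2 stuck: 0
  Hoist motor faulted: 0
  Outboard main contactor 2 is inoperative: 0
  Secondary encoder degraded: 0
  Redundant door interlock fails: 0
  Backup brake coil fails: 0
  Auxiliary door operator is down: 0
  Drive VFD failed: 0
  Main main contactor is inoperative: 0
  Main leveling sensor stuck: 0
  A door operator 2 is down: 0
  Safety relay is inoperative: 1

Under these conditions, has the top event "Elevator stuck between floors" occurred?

No

Drive chain down [OR]: Auxiliary door operator is down=not, Main main contactor is inoperative=not → no input occurs → does not occur.
Safety circuit lost [OR]: Governor switch stuck=not, Drive chain down=not, Main leveling sensor stuck=not → no input occurs → does not occur.
Door loop inoperative [OR]: Safety relay is inoperative=occurs, Hoist motor faulted=not → at least one input occurs → occurs.
Controller branch fails [AND]: Door loop inoperative=occurs, Drive VFD failed=not → not all inputs occur → does not occur.
Brake release fails [OR]: Redundant door interlock fails=not, Secondary encoder degraded=not, Main governor switch 2 faulted=not, A door operator 2 is down=not → no input occurs → does not occur.
Leveling path lost [OR]: Backup brake coil fails=not, Brake release fails=not, Outboard main contactor 2 is inoperative=not → no input occurs → does not occur.
Elevator stuck between floors [OR]: Safety circuit lost=not, Controller branch fails=not, Leveling path lost=not, Auxiliary leveling sensor 2 stuck=not → no input occurs → does not occur.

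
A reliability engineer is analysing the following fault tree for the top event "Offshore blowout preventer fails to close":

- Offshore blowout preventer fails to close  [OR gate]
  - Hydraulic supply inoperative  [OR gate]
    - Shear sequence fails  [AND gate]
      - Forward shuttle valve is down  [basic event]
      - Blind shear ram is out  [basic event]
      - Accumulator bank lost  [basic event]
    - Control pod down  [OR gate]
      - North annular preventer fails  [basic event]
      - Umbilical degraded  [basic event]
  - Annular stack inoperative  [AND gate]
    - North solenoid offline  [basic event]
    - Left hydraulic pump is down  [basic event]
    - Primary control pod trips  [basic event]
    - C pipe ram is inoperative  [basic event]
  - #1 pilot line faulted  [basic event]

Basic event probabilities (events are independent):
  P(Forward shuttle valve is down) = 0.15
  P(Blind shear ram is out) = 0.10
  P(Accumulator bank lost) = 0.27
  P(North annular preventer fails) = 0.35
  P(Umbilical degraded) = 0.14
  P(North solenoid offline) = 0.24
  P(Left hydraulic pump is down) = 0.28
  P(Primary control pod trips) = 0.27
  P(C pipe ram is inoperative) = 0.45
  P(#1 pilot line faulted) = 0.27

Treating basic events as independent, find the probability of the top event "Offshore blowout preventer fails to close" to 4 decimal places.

P(Shear sequence fails) [AND] = 0.15 × 0.10 × 0.27 = 0.004050
P(Control pod down) [OR] = 1 − (1−0.35) × (1−0.14) = 0.441000
P(Hydraulic supply inoperative) [OR] = 1 − (1−0.004050) × (1−0.441000) = 0.443264
P(Annular stack inoperative) [AND] = 0.24 × 0.28 × 0.27 × 0.45 = 0.008165
P(Offshore blowout preventer fails to close) [OR] = 1 − (1−0.443264) × (1−0.008165) × (1−0.27) = 0.596901
Rounded to 4 decimal places: P(Offshore blowout preventer fails to close) ≈ 0.5969.

0.5969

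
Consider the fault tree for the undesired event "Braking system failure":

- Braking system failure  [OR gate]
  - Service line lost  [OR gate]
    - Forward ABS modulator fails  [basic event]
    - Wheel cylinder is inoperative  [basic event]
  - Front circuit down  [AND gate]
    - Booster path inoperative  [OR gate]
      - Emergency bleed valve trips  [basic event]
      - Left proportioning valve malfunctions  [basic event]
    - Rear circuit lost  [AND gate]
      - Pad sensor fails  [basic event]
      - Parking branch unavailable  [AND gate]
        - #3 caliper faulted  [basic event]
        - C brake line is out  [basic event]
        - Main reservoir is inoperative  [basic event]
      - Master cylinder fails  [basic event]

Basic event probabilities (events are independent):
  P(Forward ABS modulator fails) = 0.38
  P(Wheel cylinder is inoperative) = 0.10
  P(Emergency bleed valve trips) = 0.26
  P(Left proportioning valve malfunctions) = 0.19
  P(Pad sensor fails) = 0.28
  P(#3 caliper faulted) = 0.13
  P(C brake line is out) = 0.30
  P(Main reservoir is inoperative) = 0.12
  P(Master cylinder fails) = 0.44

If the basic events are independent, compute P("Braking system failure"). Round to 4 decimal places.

P(Service line lost) [OR] = 1 − (1−0.38) × (1−0.10) = 0.442000
P(Booster path inoperative) [OR] = 1 − (1−0.26) × (1−0.19) = 0.400600
P(Parking branch unavailable) [AND] = 0.13 × 0.30 × 0.12 = 0.004680
P(Rear circuit lost) [AND] = 0.28 × 0.004680 × 0.44 = 0.000577
P(Front circuit down) [AND] = 0.400600 × 0.000577 = 0.000231
P(Braking system failure) [OR] = 1 − (1−0.442000) × (1−0.000231) = 0.442129
Rounded to 4 decimal places: P(Braking system failure) ≈ 0.4421.

0.4421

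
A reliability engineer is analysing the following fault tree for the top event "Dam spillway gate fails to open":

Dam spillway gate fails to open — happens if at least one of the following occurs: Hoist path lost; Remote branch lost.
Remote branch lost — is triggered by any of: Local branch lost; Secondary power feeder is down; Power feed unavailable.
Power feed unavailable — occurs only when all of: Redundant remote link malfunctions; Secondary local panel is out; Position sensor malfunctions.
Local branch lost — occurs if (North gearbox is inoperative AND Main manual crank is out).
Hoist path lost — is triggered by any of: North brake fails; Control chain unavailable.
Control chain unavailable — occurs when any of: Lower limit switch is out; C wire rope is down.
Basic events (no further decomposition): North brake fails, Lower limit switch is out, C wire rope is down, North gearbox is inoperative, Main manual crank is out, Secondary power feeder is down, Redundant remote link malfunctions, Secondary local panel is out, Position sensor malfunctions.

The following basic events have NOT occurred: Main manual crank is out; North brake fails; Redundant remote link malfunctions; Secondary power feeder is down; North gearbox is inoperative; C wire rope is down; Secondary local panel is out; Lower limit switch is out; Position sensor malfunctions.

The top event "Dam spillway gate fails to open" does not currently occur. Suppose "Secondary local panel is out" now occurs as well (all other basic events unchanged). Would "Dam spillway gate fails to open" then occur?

Counterfactual: set "Secondary local panel is out" to occurred.
Control chain unavailable [OR]: Lower limit switch is out=not, C wire rope is down=not → no input occurs → does not occur.
Hoist path lost [OR]: North brake fails=not, Control chain unavailable=not → no input occurs → does not occur.
Local branch lost [AND]: North gearbox is inoperative=not, Main manual crank is out=not → not all inputs occur → does not occur.
Power feed unavailable [AND]: Redundant remote link malfunctions=not, Secondary local panel is out=occurs, Position sensor malfunctions=not → not all inputs occur → does not occur.
Remote branch lost [OR]: Local branch lost=not, Secondary power feeder is down=not, Power feed unavailable=not → no input occurs → does not occur.
Dam spillway gate fails to open [OR]: Hoist path lost=not, Remote branch lost=not → no input occurs → does not occur.

No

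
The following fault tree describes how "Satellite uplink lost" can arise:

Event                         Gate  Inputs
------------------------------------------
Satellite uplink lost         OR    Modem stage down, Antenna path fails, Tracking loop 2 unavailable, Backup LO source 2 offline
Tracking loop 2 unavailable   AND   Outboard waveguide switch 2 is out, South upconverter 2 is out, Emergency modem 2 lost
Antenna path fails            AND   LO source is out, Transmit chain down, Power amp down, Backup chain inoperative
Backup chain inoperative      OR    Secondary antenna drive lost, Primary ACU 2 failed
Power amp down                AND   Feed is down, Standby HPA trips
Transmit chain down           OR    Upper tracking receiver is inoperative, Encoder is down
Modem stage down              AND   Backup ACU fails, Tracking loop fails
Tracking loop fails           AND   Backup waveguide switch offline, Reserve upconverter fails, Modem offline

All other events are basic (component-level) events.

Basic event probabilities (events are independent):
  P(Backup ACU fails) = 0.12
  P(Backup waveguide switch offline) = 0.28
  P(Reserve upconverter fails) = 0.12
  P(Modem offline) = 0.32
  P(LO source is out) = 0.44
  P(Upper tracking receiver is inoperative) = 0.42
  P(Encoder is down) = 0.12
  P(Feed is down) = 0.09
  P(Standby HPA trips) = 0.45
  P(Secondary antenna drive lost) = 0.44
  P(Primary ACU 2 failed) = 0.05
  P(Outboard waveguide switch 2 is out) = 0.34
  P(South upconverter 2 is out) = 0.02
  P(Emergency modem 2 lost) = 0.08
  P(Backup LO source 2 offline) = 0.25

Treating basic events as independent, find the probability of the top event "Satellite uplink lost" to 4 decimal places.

P(Tracking loop fails) [AND] = 0.28 × 0.12 × 0.32 = 0.010752
P(Modem stage down) [AND] = 0.12 × 0.010752 = 0.001290
P(Transmit chain down) [OR] = 1 − (1−0.42) × (1−0.12) = 0.489600
P(Power amp down) [AND] = 0.09 × 0.45 = 0.040500
P(Backup chain inoperative) [OR] = 1 − (1−0.44) × (1−0.05) = 0.468000
P(Antenna path fails) [AND] = 0.44 × 0.489600 × 0.040500 × 0.468000 = 0.004083
P(Tracking loop 2 unavailable) [AND] = 0.34 × 0.02 × 0.08 = 0.000544
P(Satellite uplink lost) [OR] = 1 − (1−0.001290) × (1−0.004083) × (1−0.000544) × (1−0.25) = 0.254432
Rounded to 4 decimal places: P(Satellite uplink lost) ≈ 0.2544.

0.2544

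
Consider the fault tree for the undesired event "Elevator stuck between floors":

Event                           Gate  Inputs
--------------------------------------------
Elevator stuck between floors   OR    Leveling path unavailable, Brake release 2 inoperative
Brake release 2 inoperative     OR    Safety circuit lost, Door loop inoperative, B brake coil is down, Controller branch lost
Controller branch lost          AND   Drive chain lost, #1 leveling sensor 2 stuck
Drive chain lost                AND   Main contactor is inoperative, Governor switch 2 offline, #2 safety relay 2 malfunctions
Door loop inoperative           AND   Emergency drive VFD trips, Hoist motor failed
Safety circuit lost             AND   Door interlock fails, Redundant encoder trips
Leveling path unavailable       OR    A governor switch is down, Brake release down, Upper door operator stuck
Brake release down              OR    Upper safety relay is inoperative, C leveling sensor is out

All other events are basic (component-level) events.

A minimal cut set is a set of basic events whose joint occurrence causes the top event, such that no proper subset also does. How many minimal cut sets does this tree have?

8

Brake release down [OR]: union of children's cut sets → 2 cut set(s).
Leveling path unavailable [OR]: union of children's cut sets → 4 cut set(s).
Safety circuit lost [AND]: one cut set from each child combined → 1 × 1 = 1 cut set(s).
Door loop inoperative [AND]: one cut set from each child combined → 1 × 1 = 1 cut set(s).
Drive chain lost [AND]: one cut set from each child combined → 1 × 1 × 1 = 1 cut set(s).
Controller branch lost [AND]: one cut set from each child combined → 1 × 1 = 1 cut set(s).
Brake release 2 inoperative [OR]: union of children's cut sets → 4 cut set(s).
Elevator stuck between floors [OR]: union of children's cut sets → 8 cut set(s).
Minimal cut sets: {A governor switch is down}; {Upper safety relay is inoperative}; {C leveling sensor is out}; {Upper door operator stuck}; {Door interlock fails, Redundant encoder trips}; {Emergency drive VFD trips, Hoist motor failed}; {B brake coil is down}; {#1 leveling sensor 2 stuck, #2 safety relay 2 malfunctions, Governor switch 2 offline, Main contactor is inoperative}.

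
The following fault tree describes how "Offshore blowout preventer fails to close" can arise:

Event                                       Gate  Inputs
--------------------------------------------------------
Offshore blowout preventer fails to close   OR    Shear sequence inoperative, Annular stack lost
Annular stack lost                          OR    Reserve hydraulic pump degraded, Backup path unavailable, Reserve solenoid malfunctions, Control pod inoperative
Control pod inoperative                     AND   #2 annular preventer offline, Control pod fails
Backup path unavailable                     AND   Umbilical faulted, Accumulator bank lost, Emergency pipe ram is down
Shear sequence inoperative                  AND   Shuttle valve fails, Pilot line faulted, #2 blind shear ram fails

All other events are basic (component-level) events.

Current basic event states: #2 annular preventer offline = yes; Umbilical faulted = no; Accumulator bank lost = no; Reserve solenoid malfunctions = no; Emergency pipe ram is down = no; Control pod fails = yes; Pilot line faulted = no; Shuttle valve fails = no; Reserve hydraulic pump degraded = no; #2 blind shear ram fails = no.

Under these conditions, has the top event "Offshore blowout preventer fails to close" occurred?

Yes

Shear sequence inoperative [AND]: Shuttle valve fails=not, Pilot line faulted=not, #2 blind shear ram fails=not → not all inputs occur → does not occur.
Backup path unavailable [AND]: Umbilical faulted=not, Accumulator bank lost=not, Emergency pipe ram is down=not → not all inputs occur → does not occur.
Control pod inoperative [AND]: #2 annular preventer offline=occurs, Control pod fails=occurs → all inputs occur → occurs.
Annular stack lost [OR]: Reserve hydraulic pump degraded=not, Backup path unavailable=not, Reserve solenoid malfunctions=not, Control pod inoperative=occurs → at least one input occurs → occurs.
Offshore blowout preventer fails to close [OR]: Shear sequence inoperative=not, Annular stack lost=occurs → at least one input occurs → occurs.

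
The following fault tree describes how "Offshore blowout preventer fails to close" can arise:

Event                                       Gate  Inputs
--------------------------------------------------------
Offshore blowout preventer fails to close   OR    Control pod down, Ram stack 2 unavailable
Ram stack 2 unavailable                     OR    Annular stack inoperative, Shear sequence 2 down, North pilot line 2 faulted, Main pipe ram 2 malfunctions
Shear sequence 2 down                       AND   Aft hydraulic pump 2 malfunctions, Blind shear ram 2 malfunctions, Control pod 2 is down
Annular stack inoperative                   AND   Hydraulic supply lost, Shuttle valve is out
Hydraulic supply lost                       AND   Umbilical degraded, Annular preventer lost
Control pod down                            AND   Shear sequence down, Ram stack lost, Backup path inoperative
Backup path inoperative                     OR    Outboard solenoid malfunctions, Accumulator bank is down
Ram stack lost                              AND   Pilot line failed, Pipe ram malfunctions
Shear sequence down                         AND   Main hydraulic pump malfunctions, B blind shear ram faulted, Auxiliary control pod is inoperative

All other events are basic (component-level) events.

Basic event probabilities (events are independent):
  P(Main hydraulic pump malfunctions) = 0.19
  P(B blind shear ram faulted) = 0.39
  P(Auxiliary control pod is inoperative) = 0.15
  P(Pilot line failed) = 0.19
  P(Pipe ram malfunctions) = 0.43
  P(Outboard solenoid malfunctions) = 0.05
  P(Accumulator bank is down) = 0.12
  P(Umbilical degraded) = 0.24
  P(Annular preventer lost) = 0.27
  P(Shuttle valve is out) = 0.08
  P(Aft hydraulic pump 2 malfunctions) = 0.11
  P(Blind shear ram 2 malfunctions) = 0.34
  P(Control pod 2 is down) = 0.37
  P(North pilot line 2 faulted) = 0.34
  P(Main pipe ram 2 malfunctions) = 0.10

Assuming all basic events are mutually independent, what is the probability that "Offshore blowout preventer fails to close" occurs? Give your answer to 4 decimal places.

0.4173

P(Shear sequence down) [AND] = 0.19 × 0.39 × 0.15 = 0.011115
P(Ram stack lost) [AND] = 0.19 × 0.43 = 0.081700
P(Backup path inoperative) [OR] = 1 − (1−0.05) × (1−0.12) = 0.164000
P(Control pod down) [AND] = 0.011115 × 0.081700 × 0.164000 = 0.000149
P(Hydraulic supply lost) [AND] = 0.24 × 0.27 = 0.064800
P(Annular stack inoperative) [AND] = 0.064800 × 0.08 = 0.005184
P(Shear sequence 2 down) [AND] = 0.11 × 0.34 × 0.37 = 0.013838
P(Ram stack 2 unavailable) [OR] = 1 − (1−0.005184) × (1−0.013838) × (1−0.34) × (1−0.10) = 0.417256
P(Offshore blowout preventer fails to close) [OR] = 1 − (1−0.000149) × (1−0.417256) = 0.417343
Rounded to 4 decimal places: P(Offshore blowout preventer fails to close) ≈ 0.4173.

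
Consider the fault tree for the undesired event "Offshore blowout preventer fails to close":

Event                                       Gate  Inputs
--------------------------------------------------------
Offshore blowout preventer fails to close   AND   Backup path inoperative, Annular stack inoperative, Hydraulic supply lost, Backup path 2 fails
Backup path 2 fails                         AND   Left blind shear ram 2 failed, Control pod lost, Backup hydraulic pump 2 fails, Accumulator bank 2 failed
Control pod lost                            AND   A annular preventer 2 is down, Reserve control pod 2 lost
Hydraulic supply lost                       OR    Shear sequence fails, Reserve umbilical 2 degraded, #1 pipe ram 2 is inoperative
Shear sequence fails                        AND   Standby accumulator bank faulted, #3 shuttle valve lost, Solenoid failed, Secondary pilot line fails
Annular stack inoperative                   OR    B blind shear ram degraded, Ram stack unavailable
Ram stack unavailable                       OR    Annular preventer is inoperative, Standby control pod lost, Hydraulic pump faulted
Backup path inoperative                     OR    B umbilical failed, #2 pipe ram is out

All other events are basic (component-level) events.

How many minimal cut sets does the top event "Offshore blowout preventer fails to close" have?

24

Backup path inoperative [OR]: union of children's cut sets → 2 cut set(s).
Ram stack unavailable [OR]: union of children's cut sets → 3 cut set(s).
Annular stack inoperative [OR]: union of children's cut sets → 4 cut set(s).
Shear sequence fails [AND]: one cut set from each child combined → 1 × 1 × 1 × 1 = 1 cut set(s).
Hydraulic supply lost [OR]: union of children's cut sets → 3 cut set(s).
Control pod lost [AND]: one cut set from each child combined → 1 × 1 = 1 cut set(s).
Backup path 2 fails [AND]: one cut set from each child combined → 1 × 1 × 1 × 1 = 1 cut set(s).
Offshore blowout preventer fails to close [AND]: one cut set from each child combined → 2 × 4 × 3 × 1 = 24 cut set(s).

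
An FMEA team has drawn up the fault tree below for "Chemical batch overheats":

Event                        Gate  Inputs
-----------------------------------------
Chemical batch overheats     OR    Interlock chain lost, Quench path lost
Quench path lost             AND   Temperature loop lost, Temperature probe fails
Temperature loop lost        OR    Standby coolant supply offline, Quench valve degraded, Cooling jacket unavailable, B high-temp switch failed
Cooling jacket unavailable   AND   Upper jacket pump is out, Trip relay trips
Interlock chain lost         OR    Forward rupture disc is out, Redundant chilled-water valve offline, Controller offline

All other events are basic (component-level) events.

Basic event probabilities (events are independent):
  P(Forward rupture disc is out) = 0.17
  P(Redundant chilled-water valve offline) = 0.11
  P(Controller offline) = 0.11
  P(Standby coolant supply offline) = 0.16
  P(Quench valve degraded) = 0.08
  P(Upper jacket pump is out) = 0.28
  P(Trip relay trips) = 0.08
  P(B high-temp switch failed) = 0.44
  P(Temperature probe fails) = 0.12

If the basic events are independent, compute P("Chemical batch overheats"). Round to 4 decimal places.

0.3881

P(Interlock chain lost) [OR] = 1 − (1−0.17) × (1−0.11) × (1−0.11) = 0.342557
P(Cooling jacket unavailable) [AND] = 0.28 × 0.08 = 0.022400
P(Temperature loop lost) [OR] = 1 − (1−0.16) × (1−0.08) × (1−0.022400) × (1−0.44) = 0.576926
P(Quench path lost) [AND] = 0.576926 × 0.12 = 0.069231
P(Chemical batch overheats) [OR] = 1 − (1−0.342557) × (1−0.069231) = 0.388072
Rounded to 4 decimal places: P(Chemical batch overheats) ≈ 0.3881.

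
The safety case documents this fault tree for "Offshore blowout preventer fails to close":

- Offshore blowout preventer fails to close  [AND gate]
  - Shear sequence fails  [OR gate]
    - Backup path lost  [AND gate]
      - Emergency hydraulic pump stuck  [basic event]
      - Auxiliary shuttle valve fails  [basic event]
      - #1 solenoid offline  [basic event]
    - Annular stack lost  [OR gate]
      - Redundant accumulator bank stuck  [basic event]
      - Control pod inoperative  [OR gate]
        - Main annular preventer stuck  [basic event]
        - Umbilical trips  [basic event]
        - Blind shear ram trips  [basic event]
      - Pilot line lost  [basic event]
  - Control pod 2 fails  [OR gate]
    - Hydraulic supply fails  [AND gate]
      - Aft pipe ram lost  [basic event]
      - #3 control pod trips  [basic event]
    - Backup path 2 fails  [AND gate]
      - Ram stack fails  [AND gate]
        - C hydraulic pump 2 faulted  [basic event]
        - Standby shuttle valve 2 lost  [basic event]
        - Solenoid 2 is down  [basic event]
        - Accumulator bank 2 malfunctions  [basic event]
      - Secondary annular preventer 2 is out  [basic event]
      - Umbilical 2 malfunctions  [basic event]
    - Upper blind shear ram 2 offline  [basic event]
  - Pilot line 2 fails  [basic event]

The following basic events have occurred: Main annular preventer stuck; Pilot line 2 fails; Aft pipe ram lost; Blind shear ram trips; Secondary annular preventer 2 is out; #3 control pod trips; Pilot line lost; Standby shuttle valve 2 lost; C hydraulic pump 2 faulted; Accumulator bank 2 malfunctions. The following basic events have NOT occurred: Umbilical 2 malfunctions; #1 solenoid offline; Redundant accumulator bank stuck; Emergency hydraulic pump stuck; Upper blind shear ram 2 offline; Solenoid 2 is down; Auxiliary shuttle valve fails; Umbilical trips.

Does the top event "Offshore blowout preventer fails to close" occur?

Yes

Backup path lost [AND]: Emergency hydraulic pump stuck=not, Auxiliary shuttle valve fails=not, #1 solenoid offline=not → not all inputs occur → does not occur.
Control pod inoperative [OR]: Main annular preventer stuck=occurs, Umbilical trips=not, Blind shear ram trips=occurs → at least one input occurs → occurs.
Annular stack lost [OR]: Redundant accumulator bank stuck=not, Control pod inoperative=occurs, Pilot line lost=occurs → at least one input occurs → occurs.
Shear sequence fails [OR]: Backup path lost=not, Annular stack lost=occurs → at least one input occurs → occurs.
Hydraulic supply fails [AND]: Aft pipe ram lost=occurs, #3 control pod trips=occurs → all inputs occur → occurs.
Ram stack fails [AND]: C hydraulic pump 2 faulted=occurs, Standby shuttle valve 2 lost=occurs, Solenoid 2 is down=not, Accumulator bank 2 malfunctions=occurs → not all inputs occur → does not occur.
Backup path 2 fails [AND]: Ram stack fails=not, Secondary annular preventer 2 is out=occurs, Umbilical 2 malfunctions=not → not all inputs occur → does not occur.
Control pod 2 fails [OR]: Hydraulic supply fails=occurs, Backup path 2 fails=not, Upper blind shear ram 2 offline=not → at least one input occurs → occurs.
Offshore blowout preventer fails to close [AND]: Shear sequence fails=occurs, Control pod 2 fails=occurs, Pilot line 2 fails=occurs → all inputs occur → occurs.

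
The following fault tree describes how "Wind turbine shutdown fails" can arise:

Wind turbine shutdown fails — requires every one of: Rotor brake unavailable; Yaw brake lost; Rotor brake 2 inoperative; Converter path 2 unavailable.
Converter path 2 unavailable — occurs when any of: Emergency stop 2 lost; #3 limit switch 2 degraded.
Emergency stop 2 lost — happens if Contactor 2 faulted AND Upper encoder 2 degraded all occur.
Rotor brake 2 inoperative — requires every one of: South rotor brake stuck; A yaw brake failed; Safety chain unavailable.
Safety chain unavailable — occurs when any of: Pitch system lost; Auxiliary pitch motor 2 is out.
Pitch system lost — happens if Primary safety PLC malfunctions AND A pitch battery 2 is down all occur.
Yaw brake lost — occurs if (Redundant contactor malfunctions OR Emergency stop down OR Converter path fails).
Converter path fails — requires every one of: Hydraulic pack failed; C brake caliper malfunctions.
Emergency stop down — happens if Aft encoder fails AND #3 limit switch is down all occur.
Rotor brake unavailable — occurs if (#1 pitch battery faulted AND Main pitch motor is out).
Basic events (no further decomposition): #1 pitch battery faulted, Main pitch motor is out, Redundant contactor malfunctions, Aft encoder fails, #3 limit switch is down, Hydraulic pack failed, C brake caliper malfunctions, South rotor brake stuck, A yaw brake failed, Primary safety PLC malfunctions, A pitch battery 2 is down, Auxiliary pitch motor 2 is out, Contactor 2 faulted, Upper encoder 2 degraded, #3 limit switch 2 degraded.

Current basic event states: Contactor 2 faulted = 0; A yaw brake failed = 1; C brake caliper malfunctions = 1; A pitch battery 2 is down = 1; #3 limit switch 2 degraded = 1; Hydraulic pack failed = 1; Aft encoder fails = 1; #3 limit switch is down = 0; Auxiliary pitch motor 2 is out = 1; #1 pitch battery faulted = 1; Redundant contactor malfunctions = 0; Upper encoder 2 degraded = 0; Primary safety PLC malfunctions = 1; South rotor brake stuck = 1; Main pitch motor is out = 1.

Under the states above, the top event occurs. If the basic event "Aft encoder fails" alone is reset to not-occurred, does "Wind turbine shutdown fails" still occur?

Yes

Counterfactual: set "Aft encoder fails" to not occurred.
Rotor brake unavailable [AND]: #1 pitch battery faulted=occurs, Main pitch motor is out=occurs → all inputs occur → occurs.
Emergency stop down [AND]: Aft encoder fails=not, #3 limit switch is down=not → not all inputs occur → does not occur.
Converter path fails [AND]: Hydraulic pack failed=occurs, C brake caliper malfunctions=occurs → all inputs occur → occurs.
Yaw brake lost [OR]: Redundant contactor malfunctions=not, Emergency stop down=not, Converter path fails=occurs → at least one input occurs → occurs.
Pitch system lost [AND]: Primary safety PLC malfunctions=occurs, A pitch battery 2 is down=occurs → all inputs occur → occurs.
Safety chain unavailable [OR]: Pitch system lost=occurs, Auxiliary pitch motor 2 is out=occurs → at least one input occurs → occurs.
Rotor brake 2 inoperative [AND]: South rotor brake stuck=occurs, A yaw brake failed=occurs, Safety chain unavailable=occurs → all inputs occur → occurs.
Emergency stop 2 lost [AND]: Contactor 2 faulted=not, Upper encoder 2 degraded=not → not all inputs occur → does not occur.
Converter path 2 unavailable [OR]: Emergency stop 2 lost=not, #3 limit switch 2 degraded=occurs → at least one input occurs → occurs.
Wind turbine shutdown fails [AND]: Rotor brake unavailable=occurs, Yaw brake lost=occurs, Rotor brake 2 inoperative=occurs, Converter path 2 unavailable=occurs → all inputs occur → occurs.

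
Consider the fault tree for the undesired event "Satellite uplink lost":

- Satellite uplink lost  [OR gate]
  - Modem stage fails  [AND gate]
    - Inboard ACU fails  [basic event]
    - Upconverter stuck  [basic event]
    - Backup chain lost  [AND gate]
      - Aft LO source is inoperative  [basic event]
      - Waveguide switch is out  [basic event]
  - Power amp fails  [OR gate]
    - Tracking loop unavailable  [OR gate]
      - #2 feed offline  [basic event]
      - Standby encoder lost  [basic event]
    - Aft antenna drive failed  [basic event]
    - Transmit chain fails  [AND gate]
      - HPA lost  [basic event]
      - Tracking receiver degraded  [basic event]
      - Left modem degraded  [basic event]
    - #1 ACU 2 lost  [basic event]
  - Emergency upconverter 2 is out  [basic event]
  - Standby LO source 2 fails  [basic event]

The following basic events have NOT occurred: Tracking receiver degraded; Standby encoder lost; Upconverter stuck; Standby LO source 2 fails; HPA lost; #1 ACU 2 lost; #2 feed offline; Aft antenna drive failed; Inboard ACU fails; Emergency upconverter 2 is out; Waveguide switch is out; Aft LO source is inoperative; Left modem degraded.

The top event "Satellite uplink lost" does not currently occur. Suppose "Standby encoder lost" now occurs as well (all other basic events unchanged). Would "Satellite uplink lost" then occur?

Counterfactual: set "Standby encoder lost" to occurred.
Backup chain lost [AND]: Aft LO source is inoperative=not, Waveguide switch is out=not → not all inputs occur → does not occur.
Modem stage fails [AND]: Inboard ACU fails=not, Upconverter stuck=not, Backup chain lost=not → not all inputs occur → does not occur.
Tracking loop unavailable [OR]: #2 feed offline=not, Standby encoder lost=occurs → at least one input occurs → occurs.
Transmit chain fails [AND]: HPA lost=not, Tracking receiver degraded=not, Left modem degraded=not → not all inputs occur → does not occur.
Power amp fails [OR]: Tracking loop unavailable=occurs, Aft antenna drive failed=not, Transmit chain fails=not, #1 ACU 2 lost=not → at least one input occurs → occurs.
Satellite uplink lost [OR]: Modem stage fails=not, Power amp fails=occurs, Emergency upconverter 2 is out=not, Standby LO source 2 fails=not → at least one input occurs → occurs.

Yes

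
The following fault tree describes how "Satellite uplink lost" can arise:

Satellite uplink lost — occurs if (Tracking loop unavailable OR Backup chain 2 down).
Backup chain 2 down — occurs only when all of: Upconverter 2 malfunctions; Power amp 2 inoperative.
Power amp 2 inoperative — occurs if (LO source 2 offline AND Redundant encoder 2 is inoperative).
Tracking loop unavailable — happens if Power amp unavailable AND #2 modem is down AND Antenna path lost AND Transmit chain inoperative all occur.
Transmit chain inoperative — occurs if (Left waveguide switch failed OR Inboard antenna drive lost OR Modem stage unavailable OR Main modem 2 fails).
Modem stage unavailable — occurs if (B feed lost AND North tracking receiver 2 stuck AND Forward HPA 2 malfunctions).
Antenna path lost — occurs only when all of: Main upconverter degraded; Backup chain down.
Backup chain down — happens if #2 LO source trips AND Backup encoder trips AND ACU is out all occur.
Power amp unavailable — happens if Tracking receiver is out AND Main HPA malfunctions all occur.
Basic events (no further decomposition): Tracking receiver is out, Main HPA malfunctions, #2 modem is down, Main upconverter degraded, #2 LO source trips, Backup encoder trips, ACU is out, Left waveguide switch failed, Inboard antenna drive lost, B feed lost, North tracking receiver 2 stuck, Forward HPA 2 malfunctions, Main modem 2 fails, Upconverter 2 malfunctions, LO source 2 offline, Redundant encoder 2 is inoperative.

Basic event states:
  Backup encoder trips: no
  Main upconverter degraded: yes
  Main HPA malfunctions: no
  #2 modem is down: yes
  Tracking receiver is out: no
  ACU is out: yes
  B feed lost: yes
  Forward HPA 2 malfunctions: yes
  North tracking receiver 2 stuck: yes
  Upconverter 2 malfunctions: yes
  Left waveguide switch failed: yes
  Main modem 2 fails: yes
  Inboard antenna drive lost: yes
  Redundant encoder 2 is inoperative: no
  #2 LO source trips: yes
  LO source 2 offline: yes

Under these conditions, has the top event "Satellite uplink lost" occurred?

Power amp unavailable [AND]: Tracking receiver is out=not, Main HPA malfunctions=not → not all inputs occur → does not occur.
Backup chain down [AND]: #2 LO source trips=occurs, Backup encoder trips=not, ACU is out=occurs → not all inputs occur → does not occur.
Antenna path lost [AND]: Main upconverter degraded=occurs, Backup chain down=not → not all inputs occur → does not occur.
Modem stage unavailable [AND]: B feed lost=occurs, North tracking receiver 2 stuck=occurs, Forward HPA 2 malfunctions=occurs → all inputs occur → occurs.
Transmit chain inoperative [OR]: Left waveguide switch failed=occurs, Inboard antenna drive lost=occurs, Modem stage unavailable=occurs, Main modem 2 fails=occurs → at least one input occurs → occurs.
Tracking loop unavailable [AND]: Power amp unavailable=not, #2 modem is down=occurs, Antenna path lost=not, Transmit chain inoperative=occurs → not all inputs occur → does not occur.
Power amp 2 inoperative [AND]: LO source 2 offline=occurs, Redundant encoder 2 is inoperative=not → not all inputs occur → does not occur.
Backup chain 2 down [AND]: Upconverter 2 malfunctions=occurs, Power amp 2 inoperative=not → not all inputs occur → does not occur.
Satellite uplink lost [OR]: Tracking loop unavailable=not, Backup chain 2 down=not → no input occurs → does not occur.

No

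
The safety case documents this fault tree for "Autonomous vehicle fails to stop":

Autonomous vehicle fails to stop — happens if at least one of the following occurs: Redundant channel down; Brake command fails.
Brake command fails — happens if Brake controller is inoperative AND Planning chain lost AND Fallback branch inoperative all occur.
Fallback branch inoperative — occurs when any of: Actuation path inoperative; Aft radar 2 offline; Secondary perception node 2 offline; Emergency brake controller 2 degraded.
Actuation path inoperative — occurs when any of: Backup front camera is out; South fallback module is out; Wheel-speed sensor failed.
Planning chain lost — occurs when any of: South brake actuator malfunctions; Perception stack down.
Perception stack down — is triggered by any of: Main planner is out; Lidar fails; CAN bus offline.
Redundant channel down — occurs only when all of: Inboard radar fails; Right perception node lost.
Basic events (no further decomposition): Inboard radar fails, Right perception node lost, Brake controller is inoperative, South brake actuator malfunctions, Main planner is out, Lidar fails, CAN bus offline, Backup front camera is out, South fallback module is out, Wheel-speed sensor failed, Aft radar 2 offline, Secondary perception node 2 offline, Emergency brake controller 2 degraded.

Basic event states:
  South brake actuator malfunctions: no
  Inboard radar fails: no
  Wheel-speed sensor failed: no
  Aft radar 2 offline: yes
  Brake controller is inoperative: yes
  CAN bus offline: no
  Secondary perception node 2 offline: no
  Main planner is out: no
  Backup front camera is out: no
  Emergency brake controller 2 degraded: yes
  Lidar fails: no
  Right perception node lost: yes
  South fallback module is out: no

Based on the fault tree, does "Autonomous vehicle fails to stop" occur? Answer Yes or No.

Redundant channel down [AND]: Inboard radar fails=not, Right perception node lost=occurs → not all inputs occur → does not occur.
Perception stack down [OR]: Main planner is out=not, Lidar fails=not, CAN bus offline=not → no input occurs → does not occur.
Planning chain lost [OR]: South brake actuator malfunctions=not, Perception stack down=not → no input occurs → does not occur.
Actuation path inoperative [OR]: Backup front camera is out=not, South fallback module is out=not, Wheel-speed sensor failed=not → no input occurs → does not occur.
Fallback branch inoperative [OR]: Actuation path inoperative=not, Aft radar 2 offline=occurs, Secondary perception node 2 offline=not, Emergency brake controller 2 degraded=occurs → at least one input occurs → occurs.
Brake command fails [AND]: Brake controller is inoperative=occurs, Planning chain lost=not, Fallback branch inoperative=occurs → not all inputs occur → does not occur.
Autonomous vehicle fails to stop [OR]: Redundant channel down=not, Brake command fails=not → no input occurs → does not occur.

No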